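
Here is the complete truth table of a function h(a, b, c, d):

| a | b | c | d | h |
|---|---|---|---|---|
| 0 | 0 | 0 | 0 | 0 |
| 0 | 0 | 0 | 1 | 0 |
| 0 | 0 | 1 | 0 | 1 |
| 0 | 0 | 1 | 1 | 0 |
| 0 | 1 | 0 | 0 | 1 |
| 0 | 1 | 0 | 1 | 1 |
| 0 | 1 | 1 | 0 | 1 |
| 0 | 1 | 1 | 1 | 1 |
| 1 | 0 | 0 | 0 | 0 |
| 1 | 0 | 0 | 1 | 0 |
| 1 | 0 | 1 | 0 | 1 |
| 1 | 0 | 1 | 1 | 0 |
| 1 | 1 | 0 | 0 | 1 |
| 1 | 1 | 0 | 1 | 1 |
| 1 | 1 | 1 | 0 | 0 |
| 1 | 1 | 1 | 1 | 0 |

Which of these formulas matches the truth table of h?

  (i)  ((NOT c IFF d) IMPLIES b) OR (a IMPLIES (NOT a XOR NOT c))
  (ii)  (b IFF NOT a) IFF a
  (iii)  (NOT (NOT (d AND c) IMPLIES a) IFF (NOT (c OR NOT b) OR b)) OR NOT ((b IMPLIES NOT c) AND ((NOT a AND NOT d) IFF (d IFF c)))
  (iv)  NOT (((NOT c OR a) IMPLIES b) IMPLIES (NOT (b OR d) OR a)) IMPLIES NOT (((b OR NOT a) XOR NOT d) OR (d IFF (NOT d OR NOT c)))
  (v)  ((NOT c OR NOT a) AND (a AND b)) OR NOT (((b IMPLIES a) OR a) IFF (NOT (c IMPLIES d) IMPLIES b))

v

(i) fails at (0,0,0,0): the formula yields 1, h is 0.
(ii) fails at (0,0,0,0): the formula yields 1, h is 0.
(iii) fails at (0,0,1,1): the formula yields 1, h is 0.
(iv) fails at (0,0,0,0): the formula yields 1, h is 0.
That leaves (v). Evaluating it on every row reproduces the table of h exactly.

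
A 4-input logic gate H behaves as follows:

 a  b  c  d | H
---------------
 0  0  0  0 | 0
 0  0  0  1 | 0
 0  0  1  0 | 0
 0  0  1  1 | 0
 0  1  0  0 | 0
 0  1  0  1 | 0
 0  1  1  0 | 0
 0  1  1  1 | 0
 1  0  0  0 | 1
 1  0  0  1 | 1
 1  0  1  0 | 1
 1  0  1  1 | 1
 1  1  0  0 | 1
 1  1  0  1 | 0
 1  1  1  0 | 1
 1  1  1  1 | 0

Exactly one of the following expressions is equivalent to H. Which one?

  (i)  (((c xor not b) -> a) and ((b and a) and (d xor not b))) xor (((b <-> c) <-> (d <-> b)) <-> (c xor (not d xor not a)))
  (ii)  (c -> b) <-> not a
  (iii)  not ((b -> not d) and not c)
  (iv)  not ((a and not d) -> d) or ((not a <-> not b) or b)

i

(ii) fails at (0,0,0,0): the formula yields 1, H is 0.
(iii) fails at (0,0,1,0): the formula yields 1, H is 0.
(iv) fails at (0,0,0,0): the formula yields 1, H is 0.
(i) is the remaining candidate, and it agrees with H on all 16 inputs.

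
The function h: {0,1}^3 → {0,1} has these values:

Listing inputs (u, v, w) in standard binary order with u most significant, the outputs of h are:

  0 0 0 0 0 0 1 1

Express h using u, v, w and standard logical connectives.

h=1 on 2 inputs: (1,1,0), (1,1,1). Reading each as a conjunction of literals (u·v·¬w, u·v·w) and taking the OR gives the canonical DNF.

h(u, v, w) = ((u ∧ v) ∧ ¬w) ∨ ((u ∧ v) ∧ w)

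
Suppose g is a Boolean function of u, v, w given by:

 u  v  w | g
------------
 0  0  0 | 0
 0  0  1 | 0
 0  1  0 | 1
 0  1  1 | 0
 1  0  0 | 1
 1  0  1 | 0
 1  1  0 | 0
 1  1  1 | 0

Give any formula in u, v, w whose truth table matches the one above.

The 1-rows are (0,1,0), (1,0,0). Each contributes one minterm — ¬u·v·¬w; u·¬v·¬w — and their disjunction is a sum-of-products form of g.

g(u, v, w) = ((~u & v) & ~w) | ((u & ~v) & ~w)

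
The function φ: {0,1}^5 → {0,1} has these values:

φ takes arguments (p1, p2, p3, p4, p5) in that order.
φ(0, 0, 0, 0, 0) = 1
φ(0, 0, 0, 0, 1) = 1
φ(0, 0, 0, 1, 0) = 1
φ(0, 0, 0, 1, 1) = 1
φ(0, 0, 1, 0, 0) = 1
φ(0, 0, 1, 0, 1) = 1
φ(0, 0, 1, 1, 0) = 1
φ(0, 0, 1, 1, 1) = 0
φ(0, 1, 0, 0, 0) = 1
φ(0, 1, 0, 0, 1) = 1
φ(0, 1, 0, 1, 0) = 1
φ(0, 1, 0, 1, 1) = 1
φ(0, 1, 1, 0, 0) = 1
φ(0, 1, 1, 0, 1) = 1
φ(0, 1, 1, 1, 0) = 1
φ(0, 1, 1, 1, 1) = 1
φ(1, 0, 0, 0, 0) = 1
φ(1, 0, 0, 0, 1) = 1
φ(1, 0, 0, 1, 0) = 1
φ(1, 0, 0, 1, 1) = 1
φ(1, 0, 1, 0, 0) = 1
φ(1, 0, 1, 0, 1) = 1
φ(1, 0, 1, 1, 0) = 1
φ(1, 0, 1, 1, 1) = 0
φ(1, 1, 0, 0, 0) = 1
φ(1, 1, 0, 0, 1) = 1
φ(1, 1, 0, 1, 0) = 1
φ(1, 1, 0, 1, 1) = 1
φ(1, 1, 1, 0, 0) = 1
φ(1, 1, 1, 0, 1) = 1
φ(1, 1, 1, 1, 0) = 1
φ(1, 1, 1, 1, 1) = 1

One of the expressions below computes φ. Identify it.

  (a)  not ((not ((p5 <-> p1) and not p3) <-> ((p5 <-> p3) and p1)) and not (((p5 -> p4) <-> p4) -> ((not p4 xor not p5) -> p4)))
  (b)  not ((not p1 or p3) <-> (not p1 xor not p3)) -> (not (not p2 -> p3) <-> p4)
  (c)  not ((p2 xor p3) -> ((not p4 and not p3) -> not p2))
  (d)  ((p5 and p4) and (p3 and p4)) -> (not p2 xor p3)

(a) fails at (0,0,1,1,1): the formula yields 1, φ is 0.
(b) fails at (0,0,0,0,0): the formula yields 0, φ is 1.
(c) fails at (0,0,0,0,0): the formula yields 0, φ is 1.
Only (d) survives; checking it on all 32 rows confirms it matches φ.

d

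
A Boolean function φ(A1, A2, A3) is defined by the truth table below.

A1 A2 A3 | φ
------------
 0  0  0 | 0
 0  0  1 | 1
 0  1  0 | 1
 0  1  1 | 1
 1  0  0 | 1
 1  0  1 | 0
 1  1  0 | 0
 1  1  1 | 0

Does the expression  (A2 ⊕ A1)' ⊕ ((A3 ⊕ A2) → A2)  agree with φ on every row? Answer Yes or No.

Test each input against both φ and the formula:
  A1=0, A2=0, A3=0: formula gives 0, φ = 0 ✓
  A1=0, A2=0, A3=1: formula gives 1, φ = 1 ✓
  A1=0, A2=1, A3=0: formula gives 1, φ = 1 ✓
  A1=0, A2=1, A3=1: formula gives 1, φ = 1 ✓
  A1=1, A2=0, A3=0: formula gives 1, φ = 1 ✓
  …and likewise for the remaining 3 rows.
Every row agrees, so the formula is equivalent.

Yes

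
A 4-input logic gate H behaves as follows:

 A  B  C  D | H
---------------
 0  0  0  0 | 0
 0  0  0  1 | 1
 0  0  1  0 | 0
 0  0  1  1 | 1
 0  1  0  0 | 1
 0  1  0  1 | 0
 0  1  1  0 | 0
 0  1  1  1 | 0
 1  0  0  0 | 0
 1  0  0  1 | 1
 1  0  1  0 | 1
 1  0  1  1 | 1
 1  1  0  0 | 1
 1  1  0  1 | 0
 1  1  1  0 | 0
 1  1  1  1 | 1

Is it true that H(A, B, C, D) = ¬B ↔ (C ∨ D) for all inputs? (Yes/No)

Test each input against both H and the formula:
  A=0, B=0, C=0, D=0: formula gives 0, H = 0 ✓
  A=0, B=0, C=0, D=1: formula gives 1, H = 1 ✓
  A=0, B=0, C=1, D=0: formula gives 1, but H = 0 ✗
Row (0,0,1,0) is a counterexample, so the formula is not equivalent to H.

No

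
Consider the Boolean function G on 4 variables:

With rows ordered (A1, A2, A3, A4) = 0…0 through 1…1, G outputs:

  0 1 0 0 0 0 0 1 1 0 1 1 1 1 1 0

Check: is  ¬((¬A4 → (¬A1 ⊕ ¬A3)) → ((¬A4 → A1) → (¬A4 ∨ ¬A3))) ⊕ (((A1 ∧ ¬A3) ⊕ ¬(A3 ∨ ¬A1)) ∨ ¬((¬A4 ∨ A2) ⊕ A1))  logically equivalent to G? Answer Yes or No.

Evaluate ¬((¬A4 → (¬A1 ⊕ ¬A3)) → ((¬A4 → A1) → (¬A4 ∨ ¬A3))) ⊕ (((A1 ∧ ¬A3) ⊕ ¬(A3 ∨ ¬A1)) ∨ ¬((¬A4 ∨ A2) ⊕ A1)) on each row and compare to G:
  A1=0, A2=0, A3=0, A4=0: formula gives 0, G = 0 ✓
  A1=0, A2=0, A3=0, A4=1: formula gives 1, G = 1 ✓
  A1=0, A2=0, A3=1, A4=0: formula gives 0, G = 0 ✓
  A1=0, A2=0, A3=1, A4=1: formula gives 0, G = 0 ✓
  … (the remaining 12 rows also agree.)
All 16 rows match — the expression computes G exactly.

Yes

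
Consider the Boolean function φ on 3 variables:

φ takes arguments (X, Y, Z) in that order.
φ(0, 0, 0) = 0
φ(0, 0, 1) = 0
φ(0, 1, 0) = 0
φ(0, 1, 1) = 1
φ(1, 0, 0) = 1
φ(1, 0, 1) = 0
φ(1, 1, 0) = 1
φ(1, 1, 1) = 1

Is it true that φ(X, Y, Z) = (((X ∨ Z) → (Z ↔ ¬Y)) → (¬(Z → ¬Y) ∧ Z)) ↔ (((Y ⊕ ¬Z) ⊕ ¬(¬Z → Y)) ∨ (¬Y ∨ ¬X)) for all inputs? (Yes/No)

Yes

Evaluate (((X ∨ Z) → (Z ↔ ¬Y)) → (¬(Z → ¬Y) ∧ Z)) ↔ (((Y ⊕ ¬Z) ⊕ ¬(¬Z → Y)) ∨ (¬Y ∨ ¬X)) on each row and compare to φ:
  X=0, Y=0, Z=0: formula gives 0, φ = 0 ✓
  X=0, Y=0, Z=1: formula gives 0, φ = 0 ✓
  X=0, Y=1, Z=0: formula gives 0, φ = 0 ✓
  X=0, Y=1, Z=1: formula gives 1, φ = 1 ✓
  X=1, Y=0, Z=0: formula gives 1, φ = 1 ✓
  … (the remaining 3 rows also agree.)
Every row agrees, so the formula is equivalent.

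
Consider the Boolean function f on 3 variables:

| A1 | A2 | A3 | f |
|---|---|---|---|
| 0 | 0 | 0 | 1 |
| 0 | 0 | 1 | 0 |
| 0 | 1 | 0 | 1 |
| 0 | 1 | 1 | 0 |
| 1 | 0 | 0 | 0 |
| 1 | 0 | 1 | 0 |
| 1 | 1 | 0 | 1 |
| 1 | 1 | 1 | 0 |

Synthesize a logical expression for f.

f=1 on 3 inputs: (0,0,0), (0,1,0), (1,1,0). Reading each as a conjunction of literals (¬A1·¬A2·¬A3, ¬A1·A2·¬A3, A1·A2·¬A3) and taking the OR gives the canonical DNF.

f(A1, A2, A3) = (((~A1 & ~A2) & ~A3) | ((~A1 & A2) & ~A3)) | ((A1 & A2) & ~A3)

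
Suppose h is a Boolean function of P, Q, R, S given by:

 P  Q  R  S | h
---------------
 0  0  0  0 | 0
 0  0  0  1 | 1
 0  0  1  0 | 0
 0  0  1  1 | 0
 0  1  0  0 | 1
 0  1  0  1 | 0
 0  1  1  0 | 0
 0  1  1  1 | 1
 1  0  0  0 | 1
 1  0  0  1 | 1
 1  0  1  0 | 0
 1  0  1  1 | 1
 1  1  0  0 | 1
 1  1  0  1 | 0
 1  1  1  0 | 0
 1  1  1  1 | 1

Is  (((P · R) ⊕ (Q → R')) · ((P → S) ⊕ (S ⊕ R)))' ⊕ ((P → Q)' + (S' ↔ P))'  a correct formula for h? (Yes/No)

Test each input against both h and the formula:
  P=0, Q=0, R=0, S=0: formula gives 1, but h = 0 ✗
Row (0,0,0,0) is a counterexample, so the formula is not equivalent to h.

No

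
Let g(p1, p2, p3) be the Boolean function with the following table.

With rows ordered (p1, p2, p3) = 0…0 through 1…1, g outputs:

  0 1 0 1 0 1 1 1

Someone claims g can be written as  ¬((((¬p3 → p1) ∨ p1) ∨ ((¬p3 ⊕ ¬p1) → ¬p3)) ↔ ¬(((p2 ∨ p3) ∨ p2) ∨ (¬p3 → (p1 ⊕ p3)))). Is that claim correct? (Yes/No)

Test each input against both g and the formula:
  p1=0, p2=0, p3=0: formula gives 0, g = 0 ✓
  p1=0, p2=0, p3=1: formula gives 1, g = 1 ✓
  p1=0, p2=1, p3=0: formula gives 1, but g = 0 ✗
Since they disagree at (0,1,0), the expression is not a correct formula for g.

No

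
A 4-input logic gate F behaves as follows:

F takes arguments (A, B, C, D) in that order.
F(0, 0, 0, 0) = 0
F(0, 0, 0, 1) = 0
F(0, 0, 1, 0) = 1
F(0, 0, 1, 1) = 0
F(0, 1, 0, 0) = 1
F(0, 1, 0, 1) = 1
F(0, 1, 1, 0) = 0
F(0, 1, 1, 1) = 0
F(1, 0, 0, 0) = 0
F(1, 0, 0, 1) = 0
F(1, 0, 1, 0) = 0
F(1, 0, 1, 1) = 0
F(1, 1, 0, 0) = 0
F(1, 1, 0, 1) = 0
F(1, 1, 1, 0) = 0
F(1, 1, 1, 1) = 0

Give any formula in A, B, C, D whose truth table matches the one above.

F(A, B, C, D) = ((((~A & ~B) & C) & ~D) | (((~A & B) & ~C) & ~D)) | (((~A & B) & ~C) & D)

The 1-rows are (0,0,1,0), (0,1,0,0), (0,1,0,1). Each contributes one minterm — ¬A·¬B·C·¬D; ¬A·B·¬C·¬D; ¬A·B·¬C·D — and their disjunction is a sum-of-products form of F.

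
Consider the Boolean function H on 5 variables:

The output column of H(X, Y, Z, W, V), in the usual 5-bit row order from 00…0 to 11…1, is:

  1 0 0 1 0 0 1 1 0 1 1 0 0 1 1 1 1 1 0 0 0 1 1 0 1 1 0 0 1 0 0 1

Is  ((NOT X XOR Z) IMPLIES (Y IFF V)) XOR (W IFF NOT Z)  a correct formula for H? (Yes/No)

Test each input against both H and the formula:
  X=0, Y=0, Z=0, W=0, V=0: formula gives 1, H = 1 ✓
  X=0, Y=0, Z=0, W=0, V=1: formula gives 0, H = 0 ✓
  X=0, Y=0, Z=0, W=1, V=0: formula gives 0, H = 0 ✓
  X=0, Y=0, Z=0, W=1, V=1: formula gives 1, H = 1 ✓
  …
  X=0, Y=1, Z=1, W=0, V=1: formula gives 0, but H = 1 ✗
Since they disagree at (0,1,1,0,1), the expression is not a correct formula for H.

No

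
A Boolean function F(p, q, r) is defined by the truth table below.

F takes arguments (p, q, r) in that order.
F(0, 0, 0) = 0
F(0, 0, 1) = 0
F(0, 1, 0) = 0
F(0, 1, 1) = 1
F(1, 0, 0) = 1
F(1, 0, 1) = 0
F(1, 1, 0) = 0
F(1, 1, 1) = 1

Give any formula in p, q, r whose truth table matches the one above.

F=1 on 3 inputs: (0,1,1), (1,0,0), (1,1,1). Reading each as a conjunction of literals (¬p·q·r, p·¬q·¬r, p·q·r) and taking the OR gives the canonical DNF.

F(p, q, r) = (((p' · q) · r) + ((p · q') · r')) + ((p · q) · r)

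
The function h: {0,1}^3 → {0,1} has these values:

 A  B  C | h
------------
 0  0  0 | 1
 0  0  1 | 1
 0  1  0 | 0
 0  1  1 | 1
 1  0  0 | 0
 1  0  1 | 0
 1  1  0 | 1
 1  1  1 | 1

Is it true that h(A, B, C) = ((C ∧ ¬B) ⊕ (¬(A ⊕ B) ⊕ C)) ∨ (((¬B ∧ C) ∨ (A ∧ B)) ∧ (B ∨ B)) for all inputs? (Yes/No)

Yes

Check the formula against h row by row:
  A=0, B=0, C=0: formula gives 1, h = 1 ✓
  A=0, B=0, C=1: formula gives 1, h = 1 ✓
  A=0, B=1, C=0: formula gives 0, h = 0 ✓
  A=0, B=1, C=1: formula gives 1, h = 1 ✓
  A=1, B=0, C=0: formula gives 0, h = 0 ✓
  … (the remaining 3 rows also agree.)
No disagreement on any input; they are logically equivalent.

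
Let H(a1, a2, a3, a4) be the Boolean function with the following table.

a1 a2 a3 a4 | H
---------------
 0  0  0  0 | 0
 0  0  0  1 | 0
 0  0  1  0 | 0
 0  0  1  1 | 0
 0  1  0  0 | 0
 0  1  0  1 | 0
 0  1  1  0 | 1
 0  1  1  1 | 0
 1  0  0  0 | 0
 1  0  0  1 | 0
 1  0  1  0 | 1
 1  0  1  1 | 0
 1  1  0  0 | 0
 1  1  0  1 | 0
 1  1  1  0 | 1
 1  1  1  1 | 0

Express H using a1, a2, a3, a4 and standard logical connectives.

H(a1, a2, a3, a4) = ((((¬a1 ∧ a2) ∧ a3) ∧ ¬a4) ∨ (((a1 ∧ ¬a2) ∧ a3) ∧ ¬a4)) ∨ (((a1 ∧ a2) ∧ a3) ∧ ¬a4)

The 1-rows are (0,1,1,0), (1,0,1,0), (1,1,1,0). Each contributes one minterm — ¬a1·a2·a3·¬a4; a1·¬a2·a3·¬a4; a1·a2·a3·¬a4 — and their disjunction is a sum-of-products form of H.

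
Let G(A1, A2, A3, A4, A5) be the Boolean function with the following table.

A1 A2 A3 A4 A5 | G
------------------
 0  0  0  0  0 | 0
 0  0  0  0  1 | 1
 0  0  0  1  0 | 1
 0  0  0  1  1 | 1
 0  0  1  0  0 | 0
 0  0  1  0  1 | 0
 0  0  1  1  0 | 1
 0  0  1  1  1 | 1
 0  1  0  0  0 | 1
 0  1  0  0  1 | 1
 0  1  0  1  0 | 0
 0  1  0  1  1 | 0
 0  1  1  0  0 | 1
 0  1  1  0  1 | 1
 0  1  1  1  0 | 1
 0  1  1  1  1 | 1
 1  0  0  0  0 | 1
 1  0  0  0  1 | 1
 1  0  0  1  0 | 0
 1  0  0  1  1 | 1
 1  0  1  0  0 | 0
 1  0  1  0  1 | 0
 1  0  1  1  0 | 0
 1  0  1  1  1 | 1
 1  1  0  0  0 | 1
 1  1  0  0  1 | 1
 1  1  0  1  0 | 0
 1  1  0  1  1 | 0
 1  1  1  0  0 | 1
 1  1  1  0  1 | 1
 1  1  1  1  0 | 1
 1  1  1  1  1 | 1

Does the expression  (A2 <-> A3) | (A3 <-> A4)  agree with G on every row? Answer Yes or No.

Test each input against both G and the formula:
  A1=0, A2=0, A3=0, A4=0, A5=0: formula gives 1, but G = 0 ✗
A single disagreement suffices: at (0,0,0,0,0) they differ, so the formula does not compute G.

No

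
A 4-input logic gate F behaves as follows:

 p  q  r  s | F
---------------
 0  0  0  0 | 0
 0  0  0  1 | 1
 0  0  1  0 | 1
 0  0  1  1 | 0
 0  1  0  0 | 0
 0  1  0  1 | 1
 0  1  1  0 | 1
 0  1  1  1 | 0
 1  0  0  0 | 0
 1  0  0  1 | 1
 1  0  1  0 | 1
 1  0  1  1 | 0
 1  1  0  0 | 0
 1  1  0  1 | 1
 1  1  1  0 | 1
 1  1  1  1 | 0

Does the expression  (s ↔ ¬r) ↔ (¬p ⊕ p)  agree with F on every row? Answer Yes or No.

Yes

Evaluate (s ↔ ¬r) ↔ (¬p ⊕ p) on each row and compare to F:
  p=0, q=0, r=0, s=0: formula gives 0, F = 0 ✓
  p=0, q=0, r=0, s=1: formula gives 1, F = 1 ✓
  p=0, q=0, r=1, s=0: formula gives 1, F = 1 ✓
  p=0, q=0, r=1, s=1: formula gives 0, F = 0 ✓
  …and likewise for the remaining 12 rows.
All 16 rows match — the expression computes F exactly.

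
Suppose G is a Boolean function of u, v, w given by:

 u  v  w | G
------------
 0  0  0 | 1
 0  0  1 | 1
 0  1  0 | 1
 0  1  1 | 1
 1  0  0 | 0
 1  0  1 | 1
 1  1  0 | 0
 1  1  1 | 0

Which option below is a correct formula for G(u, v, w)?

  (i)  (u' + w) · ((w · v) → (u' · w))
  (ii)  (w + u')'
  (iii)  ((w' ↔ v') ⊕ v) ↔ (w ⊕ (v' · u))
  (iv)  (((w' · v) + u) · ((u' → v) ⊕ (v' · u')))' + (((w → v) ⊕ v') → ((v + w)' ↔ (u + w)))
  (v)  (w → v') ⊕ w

(ii) fails at (0,0,0): the formula yields 0, G is 1.
(iii) fails at (0,0,0): the formula yields 0, G is 1.
(iv) fails at (1,0,0): the formula yields 1, G is 0.
(v) fails at (0,0,1): the formula yields 0, G is 1.
(i) is the remaining candidate, and it agrees with G on all 8 inputs.

i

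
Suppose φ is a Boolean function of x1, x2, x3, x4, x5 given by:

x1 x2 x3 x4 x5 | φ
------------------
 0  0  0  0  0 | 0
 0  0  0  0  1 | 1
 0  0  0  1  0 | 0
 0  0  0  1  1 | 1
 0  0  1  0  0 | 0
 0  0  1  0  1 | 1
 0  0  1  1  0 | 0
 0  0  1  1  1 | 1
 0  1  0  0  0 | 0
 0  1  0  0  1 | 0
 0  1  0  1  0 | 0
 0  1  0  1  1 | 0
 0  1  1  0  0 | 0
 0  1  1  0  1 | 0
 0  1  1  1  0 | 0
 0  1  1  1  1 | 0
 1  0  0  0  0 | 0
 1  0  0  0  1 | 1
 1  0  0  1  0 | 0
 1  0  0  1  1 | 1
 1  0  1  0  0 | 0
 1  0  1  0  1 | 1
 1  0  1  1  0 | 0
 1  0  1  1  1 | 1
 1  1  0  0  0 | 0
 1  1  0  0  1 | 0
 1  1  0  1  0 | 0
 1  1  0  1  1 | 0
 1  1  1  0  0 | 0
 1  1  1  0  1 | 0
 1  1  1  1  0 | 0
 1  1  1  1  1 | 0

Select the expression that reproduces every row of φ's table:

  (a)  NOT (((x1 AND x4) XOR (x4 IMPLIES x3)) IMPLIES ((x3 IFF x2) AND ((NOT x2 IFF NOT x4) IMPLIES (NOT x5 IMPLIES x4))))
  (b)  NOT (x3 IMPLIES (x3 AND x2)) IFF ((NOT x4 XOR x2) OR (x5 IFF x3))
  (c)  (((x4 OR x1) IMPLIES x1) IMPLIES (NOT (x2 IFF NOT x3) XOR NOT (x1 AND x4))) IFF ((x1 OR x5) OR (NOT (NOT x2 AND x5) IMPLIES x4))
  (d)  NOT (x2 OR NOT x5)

d

(a) disagrees with φ on (0,0,0,0,0) (formula → 1, table → 0); rule it out.
(b) disagrees with φ on (0,0,0,0,1) (formula → 0, table → 1); rule it out.
(c) disagrees with φ on (0,0,0,0,0) (formula → 1, table → 0); rule it out.
That leaves (d). Evaluating it on every row reproduces the table of φ exactly.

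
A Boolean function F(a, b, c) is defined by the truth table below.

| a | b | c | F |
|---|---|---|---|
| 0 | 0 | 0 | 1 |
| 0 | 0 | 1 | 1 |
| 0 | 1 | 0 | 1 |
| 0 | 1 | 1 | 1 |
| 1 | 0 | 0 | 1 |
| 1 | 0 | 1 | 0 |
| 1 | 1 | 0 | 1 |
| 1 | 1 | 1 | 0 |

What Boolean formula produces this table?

F(a, b, c) = (((a · b') · c) + ((a · b) · c))'

There are just 2 zero rows: (1,0,1), (1,1,1). Their minterms are a·¬b·c, a·b·c; the OR of those covers precisely the 0-outputs, and negating it yields F.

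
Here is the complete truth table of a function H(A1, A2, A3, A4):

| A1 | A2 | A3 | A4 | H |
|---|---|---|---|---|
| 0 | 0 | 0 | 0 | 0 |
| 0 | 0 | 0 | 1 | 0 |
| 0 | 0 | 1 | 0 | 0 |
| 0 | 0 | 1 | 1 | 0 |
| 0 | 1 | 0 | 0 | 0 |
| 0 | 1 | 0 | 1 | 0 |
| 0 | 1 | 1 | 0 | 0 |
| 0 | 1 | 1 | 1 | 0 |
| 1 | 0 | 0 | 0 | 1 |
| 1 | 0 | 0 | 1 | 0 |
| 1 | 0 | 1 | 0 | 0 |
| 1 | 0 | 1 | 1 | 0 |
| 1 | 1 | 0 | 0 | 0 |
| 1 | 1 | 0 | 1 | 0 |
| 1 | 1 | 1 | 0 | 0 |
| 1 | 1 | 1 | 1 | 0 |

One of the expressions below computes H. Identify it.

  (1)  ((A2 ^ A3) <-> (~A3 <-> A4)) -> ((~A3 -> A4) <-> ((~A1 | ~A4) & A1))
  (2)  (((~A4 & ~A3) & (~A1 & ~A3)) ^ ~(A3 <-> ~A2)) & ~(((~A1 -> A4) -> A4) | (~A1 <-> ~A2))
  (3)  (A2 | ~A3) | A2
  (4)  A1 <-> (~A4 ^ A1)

(1): at (0,0,0,0) it gives 1, but H = 0 — eliminated.
(3): at (0,0,0,0) it gives 1, but H = 0 — eliminated.
(4): at (0,0,0,1) it gives 1, but H = 0 — eliminated.
Only (2) survives; checking it on all 16 rows confirms it matches H.

2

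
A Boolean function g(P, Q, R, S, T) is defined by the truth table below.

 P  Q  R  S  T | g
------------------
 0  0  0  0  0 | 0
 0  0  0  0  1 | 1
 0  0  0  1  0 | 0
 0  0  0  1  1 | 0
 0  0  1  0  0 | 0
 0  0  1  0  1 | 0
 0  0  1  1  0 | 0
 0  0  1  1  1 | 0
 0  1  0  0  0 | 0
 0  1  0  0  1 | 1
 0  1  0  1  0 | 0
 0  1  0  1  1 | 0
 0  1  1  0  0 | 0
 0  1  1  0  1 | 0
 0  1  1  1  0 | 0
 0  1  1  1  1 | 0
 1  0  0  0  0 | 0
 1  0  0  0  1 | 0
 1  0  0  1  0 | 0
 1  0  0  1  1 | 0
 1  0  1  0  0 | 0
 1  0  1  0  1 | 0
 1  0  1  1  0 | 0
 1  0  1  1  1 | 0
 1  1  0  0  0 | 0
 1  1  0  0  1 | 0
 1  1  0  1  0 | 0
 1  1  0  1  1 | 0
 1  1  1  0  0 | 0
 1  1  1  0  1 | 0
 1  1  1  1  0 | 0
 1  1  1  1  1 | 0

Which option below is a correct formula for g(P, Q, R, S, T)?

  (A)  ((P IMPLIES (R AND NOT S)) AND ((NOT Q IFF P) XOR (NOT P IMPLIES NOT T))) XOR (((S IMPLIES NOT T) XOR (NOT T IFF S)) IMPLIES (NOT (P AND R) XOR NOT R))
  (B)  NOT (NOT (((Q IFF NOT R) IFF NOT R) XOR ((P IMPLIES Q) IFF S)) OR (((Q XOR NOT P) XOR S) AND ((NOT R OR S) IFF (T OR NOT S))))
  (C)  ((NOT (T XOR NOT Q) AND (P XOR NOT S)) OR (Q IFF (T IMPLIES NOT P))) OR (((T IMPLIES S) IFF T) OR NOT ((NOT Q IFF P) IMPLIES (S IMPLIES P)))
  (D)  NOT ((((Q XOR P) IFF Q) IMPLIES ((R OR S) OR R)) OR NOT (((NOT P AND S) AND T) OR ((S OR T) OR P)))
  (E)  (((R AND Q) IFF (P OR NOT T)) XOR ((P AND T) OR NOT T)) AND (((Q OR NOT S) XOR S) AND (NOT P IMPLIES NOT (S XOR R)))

(A) fails at (0,0,0,0,0): the formula yields 1, g is 0.
(B) fails at (0,0,0,0,1): the formula yields 0, g is 1.
(C) fails at (0,0,0,1,1): the formula yields 1, g is 0.
(E) fails at (0,0,0,0,0): the formula yields 1, g is 0.
That leaves (D). Evaluating it on every row reproduces the table of g exactly.

D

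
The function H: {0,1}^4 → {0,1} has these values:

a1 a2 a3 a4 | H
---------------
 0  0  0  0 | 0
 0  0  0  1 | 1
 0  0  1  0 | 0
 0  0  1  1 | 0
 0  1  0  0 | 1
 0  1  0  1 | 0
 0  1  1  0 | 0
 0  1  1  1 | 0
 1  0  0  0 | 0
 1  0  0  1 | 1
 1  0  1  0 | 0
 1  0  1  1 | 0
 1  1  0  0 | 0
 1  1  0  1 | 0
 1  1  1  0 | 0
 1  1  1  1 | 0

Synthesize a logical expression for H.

H(a1, a2, a3, a4) = ((((not a1 and not a2) and not a3) and a4) or (((not a1 and a2) and not a3) and not a4)) or (((a1 and not a2) and not a3) and a4)

H=1 on 3 inputs: (0,0,0,1), (0,1,0,0), (1,0,0,1). Reading each as a conjunction of literals (¬a1·¬a2·¬a3·a4, ¬a1·a2·¬a3·¬a4, a1·¬a2·¬a3·a4) and taking the OR gives the canonical DNF.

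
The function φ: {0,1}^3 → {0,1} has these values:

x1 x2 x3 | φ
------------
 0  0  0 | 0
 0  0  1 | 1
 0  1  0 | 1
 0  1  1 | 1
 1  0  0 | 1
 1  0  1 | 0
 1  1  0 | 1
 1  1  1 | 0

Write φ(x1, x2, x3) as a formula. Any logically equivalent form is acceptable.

There are just 3 zero rows: (0,0,0), (1,0,1), (1,1,1). Their minterms are ¬x1·¬x2·¬x3, x1·¬x2·x3, x1·x2·x3; the OR of those covers precisely the 0-outputs, and negating it yields φ.

φ(x1, x2, x3) = NOT ((((NOT x1 AND NOT x2) AND NOT x3) OR ((x1 AND NOT x2) AND x3)) OR ((x1 AND x2) AND x3))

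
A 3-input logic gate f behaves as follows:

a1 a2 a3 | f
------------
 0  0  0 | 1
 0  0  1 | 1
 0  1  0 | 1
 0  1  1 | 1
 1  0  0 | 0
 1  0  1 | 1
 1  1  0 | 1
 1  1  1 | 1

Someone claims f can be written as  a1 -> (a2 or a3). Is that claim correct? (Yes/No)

Check the formula against f row by row:
  a1=0, a2=0, a3=0: formula gives 1, f = 1 ✓
  a1=0, a2=0, a3=1: formula gives 1, f = 1 ✓
  a1=0, a2=1, a3=0: formula gives 1, f = 1 ✓
  a1=0, a2=1, a3=1: formula gives 1, f = 1 ✓
  a1=1, a2=0, a3=0: formula gives 0, f = 0 ✓
  … (the remaining 3 rows also agree.)
All 8 rows match — the expression computes f exactly.

Yes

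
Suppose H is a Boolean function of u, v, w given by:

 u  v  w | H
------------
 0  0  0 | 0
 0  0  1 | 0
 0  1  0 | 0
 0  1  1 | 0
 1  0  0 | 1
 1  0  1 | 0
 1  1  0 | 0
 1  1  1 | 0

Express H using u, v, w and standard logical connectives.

H is 1 on exactly one input, (1,0,0), whose minterm is u·¬v·¬w. So H is just that conjunction.

H(u, v, w) = (u & ~v) & ~w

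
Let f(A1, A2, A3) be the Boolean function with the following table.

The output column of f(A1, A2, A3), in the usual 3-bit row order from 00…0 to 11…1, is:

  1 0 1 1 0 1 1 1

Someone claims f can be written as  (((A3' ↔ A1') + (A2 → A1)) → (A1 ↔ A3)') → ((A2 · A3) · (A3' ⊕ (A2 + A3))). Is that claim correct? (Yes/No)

Check the formula against f row by row:
  A1=0, A2=0, A3=0: formula gives 1, f = 1 ✓
  A1=0, A2=0, A3=1: formula gives 0, f = 0 ✓
  A1=0, A2=1, A3=0: formula gives 1, f = 1 ✓
  A1=0, A2=1, A3=1: formula gives 1, f = 1 ✓
  A1=1, A2=0, A3=0: formula gives 0, f = 0 ✓
  …
  A1=1, A2=1, A3=0: formula gives 0, but f = 1 ✗
Since they disagree at (1,1,0), the expression is not a correct formula for f.

No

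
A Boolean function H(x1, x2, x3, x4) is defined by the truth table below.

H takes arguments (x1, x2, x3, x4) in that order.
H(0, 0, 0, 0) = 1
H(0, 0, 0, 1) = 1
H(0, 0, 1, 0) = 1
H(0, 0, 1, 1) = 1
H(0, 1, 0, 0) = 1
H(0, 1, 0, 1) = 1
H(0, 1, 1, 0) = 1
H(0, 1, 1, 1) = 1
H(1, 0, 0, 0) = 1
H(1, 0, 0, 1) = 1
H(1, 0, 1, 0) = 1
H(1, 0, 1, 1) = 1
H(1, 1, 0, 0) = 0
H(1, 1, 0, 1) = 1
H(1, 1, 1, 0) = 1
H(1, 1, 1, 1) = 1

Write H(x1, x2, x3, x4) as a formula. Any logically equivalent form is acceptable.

H(x1, x2, x3, x4) = NOT (((x1 AND x2) AND NOT x3) AND NOT x4)

H is 0 on exactly one input, (1,1,0,0), whose minterm is x1·x2·¬x3·¬x4. So H is the negation of that single conjunction.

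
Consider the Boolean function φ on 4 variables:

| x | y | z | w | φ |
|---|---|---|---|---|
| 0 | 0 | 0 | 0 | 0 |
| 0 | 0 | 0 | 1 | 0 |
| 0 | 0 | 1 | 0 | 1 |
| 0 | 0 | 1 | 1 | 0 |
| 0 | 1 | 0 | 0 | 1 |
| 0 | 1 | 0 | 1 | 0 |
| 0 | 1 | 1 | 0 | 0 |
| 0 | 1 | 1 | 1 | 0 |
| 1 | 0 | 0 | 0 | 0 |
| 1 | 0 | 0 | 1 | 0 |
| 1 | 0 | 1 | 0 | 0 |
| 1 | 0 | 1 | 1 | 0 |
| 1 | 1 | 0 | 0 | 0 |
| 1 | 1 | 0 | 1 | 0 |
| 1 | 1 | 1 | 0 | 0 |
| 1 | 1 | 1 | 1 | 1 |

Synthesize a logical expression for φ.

The 1-rows are (0,0,1,0), (0,1,0,0), (1,1,1,1). Each contributes one minterm — ¬x·¬y·z·¬w; ¬x·y·¬z·¬w; x·y·z·w — and their disjunction is a sum-of-products form of φ.

φ(x, y, z, w) = ((((~x & ~y) & z) & ~w) | (((~x & y) & ~z) & ~w)) | (((x & y) & z) & w)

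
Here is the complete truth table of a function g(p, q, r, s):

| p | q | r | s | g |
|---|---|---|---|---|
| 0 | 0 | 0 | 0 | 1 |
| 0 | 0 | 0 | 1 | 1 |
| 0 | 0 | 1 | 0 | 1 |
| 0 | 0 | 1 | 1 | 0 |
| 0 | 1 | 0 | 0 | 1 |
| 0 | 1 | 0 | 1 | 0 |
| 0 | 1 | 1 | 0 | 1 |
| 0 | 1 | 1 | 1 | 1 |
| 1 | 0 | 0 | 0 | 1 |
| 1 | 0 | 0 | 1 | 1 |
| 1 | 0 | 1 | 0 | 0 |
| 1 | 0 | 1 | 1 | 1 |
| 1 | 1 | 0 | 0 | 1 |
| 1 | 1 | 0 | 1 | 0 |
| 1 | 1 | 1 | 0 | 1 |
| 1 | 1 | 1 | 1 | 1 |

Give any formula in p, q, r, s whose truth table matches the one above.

g(p, q, r, s) = not ((((((not p and not q) and r) and s) or (((not p and q) and not r) and s)) or (((p and not q) and r) and not s)) or (((p and q) and not r) and s))

The 0-rows are (0,0,1,1), (0,1,0,1), (1,0,1,0), (1,1,0,1). Take each as a conjunction (¬p·¬q·r·s, ¬p·q·¬r·s, p·¬q·r·¬s, p·q·¬r·s), form their disjunction, and complement — that gives a formula that is 1 everywhere g is.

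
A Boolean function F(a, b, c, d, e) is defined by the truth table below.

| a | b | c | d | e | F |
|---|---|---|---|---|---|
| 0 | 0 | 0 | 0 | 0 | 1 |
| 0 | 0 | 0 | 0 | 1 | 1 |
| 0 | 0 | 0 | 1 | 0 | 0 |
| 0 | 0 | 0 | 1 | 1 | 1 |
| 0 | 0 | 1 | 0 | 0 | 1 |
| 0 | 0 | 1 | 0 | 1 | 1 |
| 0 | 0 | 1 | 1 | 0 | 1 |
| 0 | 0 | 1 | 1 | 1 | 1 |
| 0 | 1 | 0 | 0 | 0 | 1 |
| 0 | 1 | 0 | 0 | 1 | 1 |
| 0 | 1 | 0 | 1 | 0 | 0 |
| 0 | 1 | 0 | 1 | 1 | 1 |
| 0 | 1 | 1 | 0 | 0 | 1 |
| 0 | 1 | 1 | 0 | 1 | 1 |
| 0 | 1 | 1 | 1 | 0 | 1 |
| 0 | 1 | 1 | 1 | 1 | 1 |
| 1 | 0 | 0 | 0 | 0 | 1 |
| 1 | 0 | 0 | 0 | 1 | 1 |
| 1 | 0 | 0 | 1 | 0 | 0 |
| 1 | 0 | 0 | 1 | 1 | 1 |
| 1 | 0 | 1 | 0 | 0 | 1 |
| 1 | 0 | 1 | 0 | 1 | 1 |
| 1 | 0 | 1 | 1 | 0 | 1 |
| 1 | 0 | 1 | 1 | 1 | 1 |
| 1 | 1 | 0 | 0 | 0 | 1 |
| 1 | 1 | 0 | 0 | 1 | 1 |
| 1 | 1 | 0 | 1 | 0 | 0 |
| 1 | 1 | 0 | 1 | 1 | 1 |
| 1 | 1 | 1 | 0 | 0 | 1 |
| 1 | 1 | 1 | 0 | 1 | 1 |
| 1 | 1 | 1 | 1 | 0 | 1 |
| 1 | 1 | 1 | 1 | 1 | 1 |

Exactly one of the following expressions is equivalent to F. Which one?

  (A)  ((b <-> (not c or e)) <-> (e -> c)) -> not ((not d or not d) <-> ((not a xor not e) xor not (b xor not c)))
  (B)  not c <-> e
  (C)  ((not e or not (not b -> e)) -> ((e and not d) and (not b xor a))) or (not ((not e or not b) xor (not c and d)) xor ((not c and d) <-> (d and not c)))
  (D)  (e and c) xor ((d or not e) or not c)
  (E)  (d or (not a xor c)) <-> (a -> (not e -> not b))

C

(A): at (0,0,0,0,1) it gives 0, but F = 1 — eliminated.
(B): at (0,0,0,0,0) it gives 0, but F = 1 — eliminated.
(D): at (0,0,0,1,0) it gives 1, but F = 0 — eliminated.
(E): at (0,0,0,1,0) it gives 1, but F = 0 — eliminated.
(C) is the remaining candidate, and it agrees with F on all 32 inputs.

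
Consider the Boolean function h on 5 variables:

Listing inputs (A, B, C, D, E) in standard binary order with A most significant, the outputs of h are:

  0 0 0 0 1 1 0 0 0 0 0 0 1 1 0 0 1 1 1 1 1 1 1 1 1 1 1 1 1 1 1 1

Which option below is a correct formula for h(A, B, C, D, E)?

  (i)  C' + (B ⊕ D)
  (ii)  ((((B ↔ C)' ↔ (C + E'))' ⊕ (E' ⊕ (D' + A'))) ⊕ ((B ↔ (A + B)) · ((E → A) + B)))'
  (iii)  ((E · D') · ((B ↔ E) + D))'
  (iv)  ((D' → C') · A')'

iv

(i) disagrees with h on (0,0,0,0,0) (formula → 1, table → 0); rule it out.
(ii) disagrees with h on (0,0,0,0,0) (formula → 1, table → 0); rule it out.
(iii) disagrees with h on (0,0,0,0,0) (formula → 1, table → 0); rule it out.
That leaves (iv). Evaluating it on every row reproduces the table of h exactly.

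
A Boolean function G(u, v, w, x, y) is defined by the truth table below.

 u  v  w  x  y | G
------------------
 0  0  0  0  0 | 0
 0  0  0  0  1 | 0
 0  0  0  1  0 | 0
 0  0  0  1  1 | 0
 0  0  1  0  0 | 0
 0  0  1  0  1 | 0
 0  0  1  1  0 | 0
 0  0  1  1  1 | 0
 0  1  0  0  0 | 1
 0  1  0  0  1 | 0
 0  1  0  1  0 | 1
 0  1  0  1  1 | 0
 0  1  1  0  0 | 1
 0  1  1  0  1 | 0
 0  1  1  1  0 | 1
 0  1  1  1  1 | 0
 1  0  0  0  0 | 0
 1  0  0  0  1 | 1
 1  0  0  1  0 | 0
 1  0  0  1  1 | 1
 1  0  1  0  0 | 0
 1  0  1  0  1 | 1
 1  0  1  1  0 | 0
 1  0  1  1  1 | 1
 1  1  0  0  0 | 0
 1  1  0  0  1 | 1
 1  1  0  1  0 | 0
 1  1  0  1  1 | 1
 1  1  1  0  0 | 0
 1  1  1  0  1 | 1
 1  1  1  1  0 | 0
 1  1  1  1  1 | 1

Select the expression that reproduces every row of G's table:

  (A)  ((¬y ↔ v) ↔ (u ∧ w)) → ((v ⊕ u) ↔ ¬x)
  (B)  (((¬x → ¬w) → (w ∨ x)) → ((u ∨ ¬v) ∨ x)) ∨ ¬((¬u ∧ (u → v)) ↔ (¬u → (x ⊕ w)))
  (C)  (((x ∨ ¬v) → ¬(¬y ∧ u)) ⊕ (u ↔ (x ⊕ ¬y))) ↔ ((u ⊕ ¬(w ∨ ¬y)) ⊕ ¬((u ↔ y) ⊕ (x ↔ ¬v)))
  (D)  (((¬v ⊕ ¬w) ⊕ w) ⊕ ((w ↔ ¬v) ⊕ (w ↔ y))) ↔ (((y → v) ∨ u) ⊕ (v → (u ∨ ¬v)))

D

(A) fails at (0,0,0,0,1): the formula yields 1, G is 0.
(B) fails at (0,0,0,0,0): the formula yields 1, G is 0.
(C) fails at (0,0,0,0,1): the formula yields 1, G is 0.
(D) is the remaining candidate, and it agrees with G on all 32 inputs.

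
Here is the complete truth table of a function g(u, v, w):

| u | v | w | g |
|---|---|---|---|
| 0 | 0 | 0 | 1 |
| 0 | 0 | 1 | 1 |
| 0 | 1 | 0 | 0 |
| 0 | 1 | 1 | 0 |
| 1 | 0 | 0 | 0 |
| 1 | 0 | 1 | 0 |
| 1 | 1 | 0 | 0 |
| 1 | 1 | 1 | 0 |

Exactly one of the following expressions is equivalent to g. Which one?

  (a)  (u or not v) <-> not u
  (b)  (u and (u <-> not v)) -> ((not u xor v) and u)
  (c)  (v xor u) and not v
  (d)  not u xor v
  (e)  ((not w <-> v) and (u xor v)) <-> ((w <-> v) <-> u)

a

(b) disagrees with g on (0,1,0) (formula → 1, table → 0); rule it out.
(c) disagrees with g on (0,0,0) (formula → 0, table → 1); rule it out.
(d) disagrees with g on (1,1,0) (formula → 1, table → 0); rule it out.
(e) disagrees with g on (0,0,1) (formula → 0, table → 1); rule it out.
Only (a) survives; checking it on all 8 rows confirms it matches g.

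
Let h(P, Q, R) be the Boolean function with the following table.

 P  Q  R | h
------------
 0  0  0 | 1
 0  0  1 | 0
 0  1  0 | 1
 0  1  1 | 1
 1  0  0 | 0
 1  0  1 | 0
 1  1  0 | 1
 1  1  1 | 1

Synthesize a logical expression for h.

h is 0 on only 3 rows — (0,0,1), (1,0,0), (1,0,1). Writing each as a minterm (¬P·¬Q·R, P·¬Q·¬R, P·¬Q·R) and OR-ing them characterizes exactly where h=0, so h is the negation of that disjunction.

h(P, Q, R) = ((((P' · Q') · R) + ((P · Q') · R')) + ((P · Q') · R))'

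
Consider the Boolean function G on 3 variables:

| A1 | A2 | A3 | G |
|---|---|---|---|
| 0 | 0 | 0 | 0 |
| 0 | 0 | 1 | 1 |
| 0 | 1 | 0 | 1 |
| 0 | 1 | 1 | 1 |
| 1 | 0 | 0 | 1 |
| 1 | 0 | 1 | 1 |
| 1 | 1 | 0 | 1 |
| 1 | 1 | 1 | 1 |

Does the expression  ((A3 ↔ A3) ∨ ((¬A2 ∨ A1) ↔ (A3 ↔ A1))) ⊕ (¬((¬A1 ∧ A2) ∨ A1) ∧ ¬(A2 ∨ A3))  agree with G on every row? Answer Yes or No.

Test each input against both G and the formula:
  A1=0, A2=0, A3=0: formula gives 0, G = 0 ✓
  A1=0, A2=0, A3=1: formula gives 1, G = 1 ✓
  A1=0, A2=1, A3=0: formula gives 1, G = 1 ✓
  A1=0, A2=1, A3=1: formula gives 1, G = 1 ✓
  A1=1, A2=0, A3=0: formula gives 1, G = 1 ✓
  …and likewise for the remaining 3 rows.
No disagreement on any input; they are logically equivalent.

Yes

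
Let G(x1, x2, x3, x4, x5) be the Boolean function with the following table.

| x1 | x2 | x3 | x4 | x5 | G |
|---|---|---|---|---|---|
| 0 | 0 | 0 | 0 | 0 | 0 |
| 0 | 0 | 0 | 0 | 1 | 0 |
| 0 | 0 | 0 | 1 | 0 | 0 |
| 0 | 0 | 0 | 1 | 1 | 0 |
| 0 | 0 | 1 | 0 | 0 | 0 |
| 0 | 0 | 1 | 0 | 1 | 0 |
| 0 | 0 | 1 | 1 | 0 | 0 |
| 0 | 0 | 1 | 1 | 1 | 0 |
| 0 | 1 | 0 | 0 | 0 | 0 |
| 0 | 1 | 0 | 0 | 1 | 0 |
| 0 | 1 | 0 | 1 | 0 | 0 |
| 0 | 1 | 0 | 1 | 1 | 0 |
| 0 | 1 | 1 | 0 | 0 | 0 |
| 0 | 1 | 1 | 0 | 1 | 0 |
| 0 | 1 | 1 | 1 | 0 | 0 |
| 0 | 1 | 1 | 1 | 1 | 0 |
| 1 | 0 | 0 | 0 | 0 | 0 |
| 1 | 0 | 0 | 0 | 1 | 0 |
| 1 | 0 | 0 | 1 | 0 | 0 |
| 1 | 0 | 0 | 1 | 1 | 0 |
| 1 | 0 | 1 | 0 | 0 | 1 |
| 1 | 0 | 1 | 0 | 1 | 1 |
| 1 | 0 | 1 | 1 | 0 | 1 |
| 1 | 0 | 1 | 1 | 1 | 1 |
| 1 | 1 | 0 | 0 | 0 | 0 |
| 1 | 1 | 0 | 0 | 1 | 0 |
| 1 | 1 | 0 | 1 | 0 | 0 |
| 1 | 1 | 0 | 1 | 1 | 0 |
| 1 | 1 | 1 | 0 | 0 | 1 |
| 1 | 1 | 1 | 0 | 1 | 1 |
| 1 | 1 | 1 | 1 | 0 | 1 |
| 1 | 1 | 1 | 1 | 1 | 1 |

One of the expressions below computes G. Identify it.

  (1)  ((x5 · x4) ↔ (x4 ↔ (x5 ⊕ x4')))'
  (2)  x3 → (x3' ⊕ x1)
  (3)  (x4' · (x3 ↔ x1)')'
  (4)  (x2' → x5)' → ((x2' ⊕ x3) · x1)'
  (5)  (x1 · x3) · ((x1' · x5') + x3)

5

(1) disagrees with G on (0,0,0,0,1) (formula → 1, table → 0); rule it out.
(2) disagrees with G on (0,0,0,0,0) (formula → 1, table → 0); rule it out.
(3) disagrees with G on (0,0,0,0,0) (formula → 1, table → 0); rule it out.
(4) disagrees with G on (0,0,0,0,0) (formula → 1, table → 0); rule it out.
That leaves (5). Evaluating it on every row reproduces the table of G exactly.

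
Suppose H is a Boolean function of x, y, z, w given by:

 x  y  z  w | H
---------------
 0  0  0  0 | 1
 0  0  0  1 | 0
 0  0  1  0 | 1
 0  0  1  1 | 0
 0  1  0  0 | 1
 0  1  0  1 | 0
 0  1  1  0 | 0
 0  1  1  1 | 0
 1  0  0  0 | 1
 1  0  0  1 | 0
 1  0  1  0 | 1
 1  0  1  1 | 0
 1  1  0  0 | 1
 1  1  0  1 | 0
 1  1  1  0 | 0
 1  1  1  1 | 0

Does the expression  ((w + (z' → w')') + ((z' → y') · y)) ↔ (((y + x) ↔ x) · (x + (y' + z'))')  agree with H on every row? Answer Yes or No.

Evaluate ((w + (z' → w')') + ((z' → y') · y)) ↔ (((y + x) ↔ x) · (x + (y' + z'))') on each row and compare to H:
  x=0, y=0, z=0, w=0: formula gives 1, H = 1 ✓
  x=0, y=0, z=0, w=1: formula gives 0, H = 0 ✓
  x=0, y=0, z=1, w=0: formula gives 1, H = 1 ✓
  x=0, y=0, z=1, w=1: formula gives 0, H = 0 ✓
  … (the remaining 12 rows also agree.)
No disagreement on any input; they are logically equivalent.

Yes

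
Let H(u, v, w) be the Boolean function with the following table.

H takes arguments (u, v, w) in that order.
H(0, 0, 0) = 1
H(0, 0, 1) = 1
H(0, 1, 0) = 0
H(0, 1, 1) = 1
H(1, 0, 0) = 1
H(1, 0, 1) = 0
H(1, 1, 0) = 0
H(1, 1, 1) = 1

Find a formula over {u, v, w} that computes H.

H is 0 on only 3 rows — (0,1,0), (1,0,1), (1,1,0). Writing each as a minterm (¬u·v·¬w, u·¬v·w, u·v·¬w) and OR-ing them characterizes exactly where H=0, so H is the negation of that disjunction.

H(u, v, w) = ¬((((¬u ∧ v) ∧ ¬w) ∨ ((u ∧ ¬v) ∧ w)) ∨ ((u ∧ v) ∧ ¬w))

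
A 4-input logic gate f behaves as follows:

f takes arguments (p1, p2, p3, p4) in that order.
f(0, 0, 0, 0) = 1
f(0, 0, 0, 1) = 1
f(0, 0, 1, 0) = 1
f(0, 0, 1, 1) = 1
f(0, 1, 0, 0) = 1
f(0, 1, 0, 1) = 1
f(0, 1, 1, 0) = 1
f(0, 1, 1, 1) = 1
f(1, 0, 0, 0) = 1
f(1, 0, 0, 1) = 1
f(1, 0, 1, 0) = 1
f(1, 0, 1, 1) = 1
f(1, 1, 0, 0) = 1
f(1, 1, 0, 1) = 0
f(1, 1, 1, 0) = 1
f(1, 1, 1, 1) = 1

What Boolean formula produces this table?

f is 0 on exactly one input, (1,1,0,1), whose minterm is p1·p2·¬p3·p4. So f is the negation of that single conjunction.

f(p1, p2, p3, p4) = NOT (((p1 AND p2) AND NOT p3) AND p4)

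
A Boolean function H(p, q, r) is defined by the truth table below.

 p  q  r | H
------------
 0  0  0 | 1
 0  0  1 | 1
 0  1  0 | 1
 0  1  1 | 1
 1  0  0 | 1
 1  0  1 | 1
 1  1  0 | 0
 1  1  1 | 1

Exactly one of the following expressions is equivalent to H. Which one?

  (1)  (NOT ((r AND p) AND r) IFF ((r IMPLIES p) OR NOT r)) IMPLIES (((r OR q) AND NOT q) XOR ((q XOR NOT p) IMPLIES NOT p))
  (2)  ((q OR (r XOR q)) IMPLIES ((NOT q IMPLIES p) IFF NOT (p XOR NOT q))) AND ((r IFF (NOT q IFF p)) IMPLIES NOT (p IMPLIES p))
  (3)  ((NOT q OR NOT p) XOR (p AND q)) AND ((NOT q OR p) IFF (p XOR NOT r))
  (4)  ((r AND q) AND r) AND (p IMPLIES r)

1

(2): at (0,0,0) it gives 0, but H = 1 — eliminated.
(3): at (0,0,1) it gives 0, but H = 1 — eliminated.
(4): at (0,0,0) it gives 0, but H = 1 — eliminated.
That leaves (1). Evaluating it on every row reproduces the table of H exactly.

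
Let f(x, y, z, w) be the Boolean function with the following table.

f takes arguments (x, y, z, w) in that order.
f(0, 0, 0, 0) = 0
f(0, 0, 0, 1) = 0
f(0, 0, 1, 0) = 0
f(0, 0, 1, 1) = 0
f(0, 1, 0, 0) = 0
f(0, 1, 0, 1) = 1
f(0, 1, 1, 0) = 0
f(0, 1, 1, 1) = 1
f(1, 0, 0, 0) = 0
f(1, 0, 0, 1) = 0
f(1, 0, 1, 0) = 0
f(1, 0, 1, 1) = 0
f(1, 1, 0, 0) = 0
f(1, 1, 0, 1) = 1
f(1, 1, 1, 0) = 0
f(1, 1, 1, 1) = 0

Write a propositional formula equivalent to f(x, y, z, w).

f(x, y, z, w) = ((((NOT x AND y) AND NOT z) AND w) OR (((NOT x AND y) AND z) AND w)) OR (((x AND y) AND NOT z) AND w)

f=1 on 3 inputs: (0,1,0,1), (0,1,1,1), (1,1,0,1). Reading each as a conjunction of literals (¬x·y·¬z·w, ¬x·y·z·w, x·y·¬z·w) and taking the OR gives the canonical DNF.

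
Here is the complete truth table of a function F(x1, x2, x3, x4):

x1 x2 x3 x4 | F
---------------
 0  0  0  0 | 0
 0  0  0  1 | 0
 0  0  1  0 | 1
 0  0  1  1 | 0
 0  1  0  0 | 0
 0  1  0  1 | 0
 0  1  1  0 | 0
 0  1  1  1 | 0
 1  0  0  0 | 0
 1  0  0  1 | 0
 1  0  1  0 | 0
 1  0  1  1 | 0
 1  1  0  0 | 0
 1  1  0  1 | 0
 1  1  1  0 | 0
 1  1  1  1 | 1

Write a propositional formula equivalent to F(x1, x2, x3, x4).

The 1-rows are (0,0,1,0), (1,1,1,1). Each contributes one minterm — ¬x1·¬x2·x3·¬x4; x1·x2·x3·x4 — and their disjunction is a sum-of-products form of F.

F(x1, x2, x3, x4) = (((not x1 and not x2) and x3) and not x4) or (((x1 and x2) and x3) and x4)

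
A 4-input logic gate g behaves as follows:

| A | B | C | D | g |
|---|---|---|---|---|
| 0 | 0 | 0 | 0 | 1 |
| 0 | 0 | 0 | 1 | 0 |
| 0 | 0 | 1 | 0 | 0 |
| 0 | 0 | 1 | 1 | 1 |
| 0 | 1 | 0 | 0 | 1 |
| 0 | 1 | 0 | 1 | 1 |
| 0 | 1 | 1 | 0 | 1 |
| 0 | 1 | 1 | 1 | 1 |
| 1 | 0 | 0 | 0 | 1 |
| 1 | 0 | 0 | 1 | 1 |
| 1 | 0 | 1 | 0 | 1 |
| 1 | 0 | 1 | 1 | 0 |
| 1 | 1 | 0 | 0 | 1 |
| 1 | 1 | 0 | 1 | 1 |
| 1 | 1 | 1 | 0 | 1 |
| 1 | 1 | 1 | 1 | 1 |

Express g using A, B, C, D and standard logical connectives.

g(A, B, C, D) = ¬(((((¬A ∧ ¬B) ∧ ¬C) ∧ D) ∨ (((¬A ∧ ¬B) ∧ C) ∧ ¬D)) ∨ (((A ∧ ¬B) ∧ C) ∧ D))

g is 0 on only 3 rows — (0,0,0,1), (0,0,1,0), (1,0,1,1). Writing each as a minterm (¬A·¬B·¬C·D, ¬A·¬B·C·¬D, A·¬B·C·D) and OR-ing them characterizes exactly where g=0, so g is the negation of that disjunction.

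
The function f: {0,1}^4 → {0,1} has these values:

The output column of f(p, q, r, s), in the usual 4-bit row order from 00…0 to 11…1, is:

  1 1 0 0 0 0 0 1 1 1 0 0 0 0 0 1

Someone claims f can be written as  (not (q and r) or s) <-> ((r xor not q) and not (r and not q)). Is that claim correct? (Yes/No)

Yes

Evaluate (not (q and r) or s) <-> ((r xor not q) and not (r and not q)) on each row and compare to f:
  p=0, q=0, r=0, s=0: formula gives 1, f = 1 ✓
  p=0, q=0, r=0, s=1: formula gives 1, f = 1 ✓
  p=0, q=0, r=1, s=0: formula gives 0, f = 0 ✓
  p=0, q=0, r=1, s=1: formula gives 0, f = 0 ✓
  …and likewise for the remaining 12 rows.
Every row agrees, so the formula is equivalent.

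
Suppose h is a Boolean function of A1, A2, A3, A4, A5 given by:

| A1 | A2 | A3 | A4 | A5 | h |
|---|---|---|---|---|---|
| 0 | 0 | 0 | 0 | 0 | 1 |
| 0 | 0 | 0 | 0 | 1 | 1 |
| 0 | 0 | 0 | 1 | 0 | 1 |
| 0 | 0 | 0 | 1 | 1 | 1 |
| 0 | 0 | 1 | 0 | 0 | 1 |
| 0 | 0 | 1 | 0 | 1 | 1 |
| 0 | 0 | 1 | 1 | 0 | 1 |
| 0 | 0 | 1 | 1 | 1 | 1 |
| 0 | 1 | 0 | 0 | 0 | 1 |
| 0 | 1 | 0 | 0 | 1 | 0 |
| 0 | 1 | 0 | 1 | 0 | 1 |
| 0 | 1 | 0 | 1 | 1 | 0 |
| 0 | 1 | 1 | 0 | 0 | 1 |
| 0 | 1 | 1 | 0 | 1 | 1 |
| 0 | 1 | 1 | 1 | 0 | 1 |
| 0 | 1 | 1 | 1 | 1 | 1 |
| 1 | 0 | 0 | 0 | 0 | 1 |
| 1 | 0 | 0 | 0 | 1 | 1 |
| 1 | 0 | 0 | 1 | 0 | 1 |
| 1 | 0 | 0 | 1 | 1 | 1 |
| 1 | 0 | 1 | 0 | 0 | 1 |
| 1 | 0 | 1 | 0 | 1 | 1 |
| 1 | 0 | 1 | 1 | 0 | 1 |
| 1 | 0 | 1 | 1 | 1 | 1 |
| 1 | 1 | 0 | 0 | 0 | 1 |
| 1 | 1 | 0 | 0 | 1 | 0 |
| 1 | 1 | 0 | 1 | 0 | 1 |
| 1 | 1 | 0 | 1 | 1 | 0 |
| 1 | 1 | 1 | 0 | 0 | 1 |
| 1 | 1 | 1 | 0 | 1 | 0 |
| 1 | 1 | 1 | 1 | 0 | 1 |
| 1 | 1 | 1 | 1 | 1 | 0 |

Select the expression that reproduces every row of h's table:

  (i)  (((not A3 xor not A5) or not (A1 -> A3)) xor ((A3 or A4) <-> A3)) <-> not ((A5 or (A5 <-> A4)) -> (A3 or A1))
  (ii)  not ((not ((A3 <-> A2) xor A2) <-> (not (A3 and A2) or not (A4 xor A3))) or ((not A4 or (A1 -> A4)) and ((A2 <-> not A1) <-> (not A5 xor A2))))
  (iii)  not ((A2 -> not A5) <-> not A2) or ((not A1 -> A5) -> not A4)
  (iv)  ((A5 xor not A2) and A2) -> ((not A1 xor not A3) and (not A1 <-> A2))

(i): at (0,0,0,0,1) it gives 0, but h = 1 — eliminated.
(ii): at (0,0,0,0,1) it gives 0, but h = 1 — eliminated.
(iii): at (0,0,0,1,1) it gives 0, but h = 1 — eliminated.
(iv) is the remaining candidate, and it agrees with h on all 32 inputs.

iv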